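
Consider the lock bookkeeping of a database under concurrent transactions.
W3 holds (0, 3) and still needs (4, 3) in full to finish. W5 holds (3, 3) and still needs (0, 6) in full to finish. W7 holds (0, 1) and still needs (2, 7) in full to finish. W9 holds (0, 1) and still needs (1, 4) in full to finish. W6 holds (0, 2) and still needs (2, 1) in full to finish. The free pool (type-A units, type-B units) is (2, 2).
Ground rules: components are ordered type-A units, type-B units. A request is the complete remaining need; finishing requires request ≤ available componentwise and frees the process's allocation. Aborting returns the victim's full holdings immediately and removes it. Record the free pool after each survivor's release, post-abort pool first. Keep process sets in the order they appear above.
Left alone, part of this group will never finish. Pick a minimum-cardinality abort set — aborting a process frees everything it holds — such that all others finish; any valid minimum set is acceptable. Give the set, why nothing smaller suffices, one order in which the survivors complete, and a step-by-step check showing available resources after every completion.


The answer: abort W7.
Key observation: the returned (0, 1) from W7 is what brings W5 — unrunnable before, under any order — into play at step 3.
Minimality: the empty abort set fails — the state is deadlocked as it stands.
The survivors complete as W6, W9, W5, W3. Step-by-step check (starting from the post-abort pool):
  pool = (2, 3)
  W6 needs (2, 1) <= (2, 3) -> finishes; pool += (0, 2) = (2, 5)
  W9 needs (1, 4) <= (2, 5) -> finishes; pool += (0, 1) = (2, 6)
  W5 needs (0, 6) <= (2, 6) -> finishes; pool += (3, 3) = (5, 9)
  W3 needs (4, 3) <= (5, 9) -> finishes; pool += (0, 3) = (5, 12)


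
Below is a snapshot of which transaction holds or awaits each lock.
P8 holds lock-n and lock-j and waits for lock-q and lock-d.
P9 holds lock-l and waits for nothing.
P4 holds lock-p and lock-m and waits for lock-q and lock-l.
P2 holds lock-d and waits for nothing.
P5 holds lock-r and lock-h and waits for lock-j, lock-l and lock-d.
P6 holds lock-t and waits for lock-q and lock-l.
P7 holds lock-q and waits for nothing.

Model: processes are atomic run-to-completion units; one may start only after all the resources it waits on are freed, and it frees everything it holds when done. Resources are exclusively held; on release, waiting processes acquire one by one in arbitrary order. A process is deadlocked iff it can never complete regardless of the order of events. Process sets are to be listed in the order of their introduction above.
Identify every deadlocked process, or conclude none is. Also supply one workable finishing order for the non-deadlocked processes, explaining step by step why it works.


Nothing here is deadlocked.
Key observation: the wait relation is loop-free; peeling off processes with no waits unwinds the whole state.
One completion order for the rest: P2, P7, P9, P4, P8, P5, P6.
Check, step by step:
  P2 waits on nothing -> runs at once and releases lock-d
  P7 waits on nothing -> runs at once and releases lock-q
  P9 waits on nothing -> runs at once and releases lock-l
  run P4 (all its waits — lock-q and lock-l — are resolved); releases lock-p and lock-m
  run P8 (all its waits — lock-q and lock-d — are resolved); releases lock-n and lock-j
  run P5 (all its waits — lock-j, lock-l and lock-d — are resolved); releases lock-r and lock-h
  run P6 (all its waits — lock-q and lock-l — are resolved); releases lock-t


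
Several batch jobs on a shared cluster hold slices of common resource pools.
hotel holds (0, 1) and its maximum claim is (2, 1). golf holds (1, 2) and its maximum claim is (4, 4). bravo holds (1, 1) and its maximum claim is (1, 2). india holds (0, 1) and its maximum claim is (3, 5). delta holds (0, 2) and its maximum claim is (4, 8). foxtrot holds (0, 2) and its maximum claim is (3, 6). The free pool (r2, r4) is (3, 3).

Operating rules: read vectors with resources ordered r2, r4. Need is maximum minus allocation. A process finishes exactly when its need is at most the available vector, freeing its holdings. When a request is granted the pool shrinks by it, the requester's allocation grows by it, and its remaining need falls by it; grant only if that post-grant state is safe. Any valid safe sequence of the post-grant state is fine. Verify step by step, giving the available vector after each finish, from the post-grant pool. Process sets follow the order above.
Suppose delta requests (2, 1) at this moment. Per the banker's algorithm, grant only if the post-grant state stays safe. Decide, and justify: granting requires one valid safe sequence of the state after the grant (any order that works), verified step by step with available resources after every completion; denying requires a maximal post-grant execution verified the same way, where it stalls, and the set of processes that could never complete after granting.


DENY — the pretend-granted state is unsafe.
Key observation: after bravo, hotel the pool peaks at (2, 4), and each blocked process is short somewhere: golf on r2; india on r2; delta on r4; foxtrot on r2.
After a pretend grant, a maximal execution: bravo, hotel — then nothing else fits. Verifying each step:
  pool = (1, 2)
  bravo needs (0, 1) <= (1, 2) -> finishes; pool += (1, 1) = (2, 3)
  hotel needs (2, 0) <= (2, 3) -> finishes; pool += (0, 1) = (2, 4)
  blocked: golf wants (3, 2), pool (2, 4) — not enough r2
  blocked: india wants (3, 4), pool (2, 4) — not enough r2
  blocked: delta wants (2, 5), pool (2, 4) — not enough r4
  blocked: foxtrot wants (3, 4), pool (2, 4) — not enough r2
Had the request been granted, golf, india, delta and foxtrot could never finish.


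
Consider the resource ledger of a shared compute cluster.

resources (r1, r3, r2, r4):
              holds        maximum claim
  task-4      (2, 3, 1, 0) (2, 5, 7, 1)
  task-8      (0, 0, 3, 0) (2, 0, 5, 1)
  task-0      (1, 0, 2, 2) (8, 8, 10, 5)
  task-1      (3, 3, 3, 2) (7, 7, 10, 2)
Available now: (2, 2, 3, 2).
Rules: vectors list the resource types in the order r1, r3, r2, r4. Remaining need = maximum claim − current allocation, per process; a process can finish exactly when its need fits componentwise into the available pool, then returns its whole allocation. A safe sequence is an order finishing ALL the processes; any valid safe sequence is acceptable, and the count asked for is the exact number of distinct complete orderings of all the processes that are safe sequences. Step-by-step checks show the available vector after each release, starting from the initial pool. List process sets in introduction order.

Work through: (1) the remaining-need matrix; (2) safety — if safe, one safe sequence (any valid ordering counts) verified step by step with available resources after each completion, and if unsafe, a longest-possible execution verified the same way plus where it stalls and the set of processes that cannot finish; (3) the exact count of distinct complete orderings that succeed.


(1) Need matrix, components ordered r1, r3, r2, r4:
  task-4: (0, 2, 6, 1)
  task-8: (2, 0, 2, 1)
  task-0: (7, 8, 8, 3)
  task-1: (4, 4, 7, 0)
(2) SAFE. One safe sequence: task-8, task-4, task-1, task-0.
Key observation: at task-8 the run first touches a limit — (2, 0, 2, 1) against (2, 2, 3, 2), exact on a resource it actually requests.
Walking it through:
  pool = (2, 2, 3, 2)
  task-8 needs (2, 0, 2, 1) <= (2, 2, 3, 2) -> finishes; pool += (0, 0, 3, 0) = (2, 2, 6, 2)
  task-4 needs (0, 2, 6, 1) <= (2, 2, 6, 2) -> finishes; pool += (2, 3, 1, 0) = (4, 5, 7, 2)
  task-1 needs (4, 4, 7, 0) <= (4, 5, 7, 2) -> finishes; pool += (3, 3, 3, 2) = (7, 8, 10, 4)
  task-0 needs (7, 8, 8, 3) <= (7, 8, 10, 4) -> finishes; pool += (1, 0, 2, 2) = (8, 8, 12, 6)
(3) The exact count: 1 of the possible complete orderings is a safe sequence.


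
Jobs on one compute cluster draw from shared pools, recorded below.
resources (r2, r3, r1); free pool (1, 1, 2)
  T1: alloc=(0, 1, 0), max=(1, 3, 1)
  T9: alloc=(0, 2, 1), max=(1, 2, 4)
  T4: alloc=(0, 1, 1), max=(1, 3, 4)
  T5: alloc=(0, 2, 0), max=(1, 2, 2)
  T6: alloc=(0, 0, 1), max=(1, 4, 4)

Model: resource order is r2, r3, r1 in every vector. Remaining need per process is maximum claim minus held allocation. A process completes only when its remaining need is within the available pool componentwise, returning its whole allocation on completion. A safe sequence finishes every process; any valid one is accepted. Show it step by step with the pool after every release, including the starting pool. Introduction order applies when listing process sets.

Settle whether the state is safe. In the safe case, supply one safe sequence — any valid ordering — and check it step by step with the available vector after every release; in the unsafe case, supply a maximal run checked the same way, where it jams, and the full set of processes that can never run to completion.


The state is UNSAFE.
Key observation: r1 is the bottleneck — with T5, T1 done the pool holds (1, 4, 2), short of every remaining need.
A maximal execution: T5, T1 — then nothing else fits. Step-by-step check:
  pool = (1, 1, 2)
  T5 needs (1, 0, 2) <= (1, 1, 2) -> finishes; pool += (0, 2, 0) = (1, 3, 2)
  T1 needs (1, 2, 1) <= (1, 3, 2) -> finishes; pool += (0, 1, 0) = (1, 4, 2)
  T9 cannot run: need (1, 0, 3) vs free (1, 4, 2) (insufficient r1)
  T4 cannot run: need (1, 2, 3) vs free (1, 4, 2) (insufficient r1)
  T6 cannot run: need (1, 4, 3) vs free (1, 4, 2) (insufficient r1)
Never able to finish: T9, T4 and T6.


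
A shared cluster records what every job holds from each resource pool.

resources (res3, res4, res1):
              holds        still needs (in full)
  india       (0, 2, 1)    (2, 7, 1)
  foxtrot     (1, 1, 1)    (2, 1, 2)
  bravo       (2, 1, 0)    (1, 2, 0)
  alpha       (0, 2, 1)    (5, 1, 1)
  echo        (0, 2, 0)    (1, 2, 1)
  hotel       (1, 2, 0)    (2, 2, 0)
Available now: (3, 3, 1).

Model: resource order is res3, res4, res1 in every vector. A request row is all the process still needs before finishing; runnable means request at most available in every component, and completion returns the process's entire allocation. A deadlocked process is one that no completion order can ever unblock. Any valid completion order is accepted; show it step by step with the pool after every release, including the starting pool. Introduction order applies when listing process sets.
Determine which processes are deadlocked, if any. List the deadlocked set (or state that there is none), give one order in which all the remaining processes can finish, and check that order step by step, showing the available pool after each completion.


Nothing here is deadlocked.
Key observation: starting with bravo, each completion frees enough for the next — no one is permanently blocked.
The rest can finish in the order bravo, hotel, echo, alpha, foxtrot, india. Verifying each step:
  pool = (3, 3, 1)
  run bravo (needs (1, 2, 0), free (3, 3, 1)); after release of (2, 1, 0) the pool is (5, 4, 1)
  run hotel (needs (2, 2, 0), free (5, 4, 1)); after release of (1, 2, 0) the pool is (6, 6, 1)
  run echo (needs (1, 2, 1), free (6, 6, 1)); after release of (0, 2, 0) the pool is (6, 8, 1)
  run alpha (needs (5, 1, 1), free (6, 8, 1)); after release of (0, 2, 1) the pool is (6, 10, 2)
  run foxtrot (needs (2, 1, 2), free (6, 10, 2)); after release of (1, 1, 1) the pool is (7, 11, 3)
  run india (needs (2, 7, 1), free (7, 11, 3)); after release of (0, 2, 1) the pool is (7, 13, 4)


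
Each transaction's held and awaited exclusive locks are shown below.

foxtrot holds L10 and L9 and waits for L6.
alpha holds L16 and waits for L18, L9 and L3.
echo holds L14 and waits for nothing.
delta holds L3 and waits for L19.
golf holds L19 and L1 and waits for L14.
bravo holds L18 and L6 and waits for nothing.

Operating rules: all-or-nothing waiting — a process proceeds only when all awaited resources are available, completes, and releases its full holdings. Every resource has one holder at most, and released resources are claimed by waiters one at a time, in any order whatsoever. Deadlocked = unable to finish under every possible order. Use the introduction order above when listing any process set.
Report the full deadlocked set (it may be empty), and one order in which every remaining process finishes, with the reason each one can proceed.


The deadlocked set is empty.
Key observation: the wait relation is loop-free; peeling off processes with no waits unwinds the whole state.
A valid finishing order for the others: echo, bravo, golf, delta, foxtrot, alpha.
Walking it through:
  run echo (it waits on nothing); releases L14
  run bravo (it waits on nothing); releases L18 and L6
  golf waits on L14 — all released -> runs and releases L19 and L1
  delta waits on L19 — all released -> runs and releases L3
  foxtrot waits on L6 — all released -> runs and releases L10 and L9
  alpha waits on L18, L9 and L3 — all released -> runs and releases L16


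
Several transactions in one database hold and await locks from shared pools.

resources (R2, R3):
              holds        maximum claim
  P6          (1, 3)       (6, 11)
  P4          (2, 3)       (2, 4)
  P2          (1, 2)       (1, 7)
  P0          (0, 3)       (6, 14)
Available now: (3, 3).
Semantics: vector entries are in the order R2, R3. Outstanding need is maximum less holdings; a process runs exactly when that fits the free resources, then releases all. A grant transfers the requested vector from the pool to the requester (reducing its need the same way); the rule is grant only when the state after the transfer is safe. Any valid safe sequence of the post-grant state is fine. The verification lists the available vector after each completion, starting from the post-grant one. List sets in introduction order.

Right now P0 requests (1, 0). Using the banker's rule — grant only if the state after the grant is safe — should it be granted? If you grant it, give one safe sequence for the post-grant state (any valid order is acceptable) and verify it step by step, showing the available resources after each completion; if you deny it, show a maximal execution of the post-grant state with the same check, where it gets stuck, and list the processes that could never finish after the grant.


GRANT: granting preserves safety; a valid post-grant sequence is P4, P2, P6, P0.
Key observation: (2, 3) free after granting still covers P4 first, and each release covers the next.
Step-by-step check of the post-grant state:
  pool = (2, 3)
  P4 needs (0, 1) <= (2, 3) -> finishes; pool += (2, 3) = (4, 6)
  P2 needs (0, 5) <= (4, 6) -> finishes; pool += (1, 2) = (5, 8)
  P6 needs (5, 8) <= (5, 8) -> finishes; pool += (1, 3) = (6, 11)
  P0 needs (5, 11) <= (6, 11) -> finishes; pool += (1, 3) = (7, 14)


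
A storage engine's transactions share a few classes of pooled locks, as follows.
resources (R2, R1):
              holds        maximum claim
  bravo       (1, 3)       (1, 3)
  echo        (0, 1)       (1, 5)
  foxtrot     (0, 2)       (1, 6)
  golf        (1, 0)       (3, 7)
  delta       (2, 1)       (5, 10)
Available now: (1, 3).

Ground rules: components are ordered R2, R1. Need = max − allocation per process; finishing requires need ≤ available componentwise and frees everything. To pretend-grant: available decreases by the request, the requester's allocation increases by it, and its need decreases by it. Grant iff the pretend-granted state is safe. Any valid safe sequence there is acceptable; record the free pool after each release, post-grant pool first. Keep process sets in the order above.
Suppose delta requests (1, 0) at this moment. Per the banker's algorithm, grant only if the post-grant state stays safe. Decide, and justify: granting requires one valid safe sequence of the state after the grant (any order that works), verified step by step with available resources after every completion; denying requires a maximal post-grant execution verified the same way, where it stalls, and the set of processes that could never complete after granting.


DENY: after the grant no complete ordering would exist.
Key observation: even finishing bravo, echo, foxtrot leaves just (1, 9) free — too little R2 for any of the remaining processes.
After a pretend grant, a maximal execution: bravo, echo, foxtrot — then nothing else fits. Walking it through:
  pool = (0, 3)
  run bravo (needs (0, 0), free (0, 3)); after release of (1, 3) the pool is (1, 6)
  run echo (needs (1, 4), free (1, 6)); after release of (0, 1) the pool is (1, 7)
  run foxtrot (needs (1, 4), free (1, 7)); after release of (0, 2) the pool is (1, 9)
  blocked: golf wants (2, 7), pool (1, 9) — not enough R2
  blocked: delta wants (2, 9), pool (1, 9) — not enough R2
Processes that could never finish after the grant: golf and delta.


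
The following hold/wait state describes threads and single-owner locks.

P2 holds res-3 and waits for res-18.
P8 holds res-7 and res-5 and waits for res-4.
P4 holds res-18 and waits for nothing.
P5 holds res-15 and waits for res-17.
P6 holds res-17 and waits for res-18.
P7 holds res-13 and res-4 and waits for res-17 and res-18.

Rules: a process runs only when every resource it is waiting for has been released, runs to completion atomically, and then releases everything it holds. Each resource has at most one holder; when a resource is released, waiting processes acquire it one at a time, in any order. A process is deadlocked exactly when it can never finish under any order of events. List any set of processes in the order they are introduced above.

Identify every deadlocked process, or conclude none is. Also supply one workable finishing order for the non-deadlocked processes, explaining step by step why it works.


No process is deadlocked.
Key observation: there is no circular wait here — follow any chain and it reaches a process that is free to run now.
A valid finishing order for the others: P4, P6, P7, P2, P5, P8.
Walking it through:
  P4: no waits; runs immediately, freeing res-18
  P6 waits on res-18 — all released -> runs and releases res-17
  P7 waits on res-17 and res-18 — all released -> runs and releases res-13 and res-4
  P2 waits on res-18 — all released -> runs and releases res-3
  P5 waits on res-17 — all released -> runs and releases res-15
  P8 waits on res-4 — all released -> runs and releases res-7 and res-5


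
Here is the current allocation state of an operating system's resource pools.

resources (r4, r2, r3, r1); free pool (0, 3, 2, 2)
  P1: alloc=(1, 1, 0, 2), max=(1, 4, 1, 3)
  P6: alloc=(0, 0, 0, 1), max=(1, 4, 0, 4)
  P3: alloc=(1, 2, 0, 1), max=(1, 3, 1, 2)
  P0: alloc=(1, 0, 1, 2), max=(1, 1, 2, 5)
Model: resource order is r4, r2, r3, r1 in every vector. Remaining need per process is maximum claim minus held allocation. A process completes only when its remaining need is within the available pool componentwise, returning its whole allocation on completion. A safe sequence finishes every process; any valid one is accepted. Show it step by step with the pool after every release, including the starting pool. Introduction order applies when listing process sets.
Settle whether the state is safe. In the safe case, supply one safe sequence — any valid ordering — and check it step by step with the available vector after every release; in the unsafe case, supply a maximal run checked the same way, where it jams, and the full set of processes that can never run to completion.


SAFE — a valid safe sequence is P1, P0, P6, P3.
Key observation: reading the order forward, P1 is the first process whose need (0, 3, 1, 1) meets the free pool (0, 3, 2, 2) exactly on a resource it requests.
Verifying each step:
  pool = (0, 3, 2, 2)
  P1 needs (0, 3, 1, 1) <= (0, 3, 2, 2) -> finishes; pool += (1, 1, 0, 2) = (1, 4, 2, 4)
  P0 needs (0, 1, 1, 3) <= (1, 4, 2, 4) -> finishes; pool += (1, 0, 1, 2) = (2, 4, 3, 6)
  P6 needs (1, 4, 0, 3) <= (2, 4, 3, 6) -> finishes; pool += (0, 0, 0, 1) = (2, 4, 3, 7)
  P3 needs (0, 1, 1, 1) <= (2, 4, 3, 7) -> finishes; pool += (1, 2, 0, 1) = (3, 6, 3, 8)


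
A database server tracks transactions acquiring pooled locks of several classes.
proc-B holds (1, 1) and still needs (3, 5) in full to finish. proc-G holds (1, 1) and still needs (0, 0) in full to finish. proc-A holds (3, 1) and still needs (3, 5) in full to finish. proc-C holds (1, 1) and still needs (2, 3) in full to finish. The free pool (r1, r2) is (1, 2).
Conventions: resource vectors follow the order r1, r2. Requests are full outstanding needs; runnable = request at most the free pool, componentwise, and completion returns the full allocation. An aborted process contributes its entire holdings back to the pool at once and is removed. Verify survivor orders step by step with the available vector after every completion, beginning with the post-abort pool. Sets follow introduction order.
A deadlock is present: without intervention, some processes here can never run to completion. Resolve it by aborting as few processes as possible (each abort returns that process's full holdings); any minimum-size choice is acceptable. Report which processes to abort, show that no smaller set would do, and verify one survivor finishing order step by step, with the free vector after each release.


Abort proc-B.
Key observation: proc-A had no path to completion before; after the abort of proc-B ((1, 1) returned), step 3 is where it fits.
Minimality: the empty abort set fails — the state is deadlocked as it stands.
Survivors finish in the order: proc-G, proc-C, proc-A. Walking it through (pool after the aborts first):
  pool = (2, 3)
  run proc-G (needs (0, 0), free (2, 3)); after release of (1, 1) the pool is (3, 4)
  run proc-C (needs (2, 3), free (3, 4)); after release of (1, 1) the pool is (4, 5)
  run proc-A (needs (3, 5), free (4, 5)); after release of (3, 1) the pool is (7, 6)


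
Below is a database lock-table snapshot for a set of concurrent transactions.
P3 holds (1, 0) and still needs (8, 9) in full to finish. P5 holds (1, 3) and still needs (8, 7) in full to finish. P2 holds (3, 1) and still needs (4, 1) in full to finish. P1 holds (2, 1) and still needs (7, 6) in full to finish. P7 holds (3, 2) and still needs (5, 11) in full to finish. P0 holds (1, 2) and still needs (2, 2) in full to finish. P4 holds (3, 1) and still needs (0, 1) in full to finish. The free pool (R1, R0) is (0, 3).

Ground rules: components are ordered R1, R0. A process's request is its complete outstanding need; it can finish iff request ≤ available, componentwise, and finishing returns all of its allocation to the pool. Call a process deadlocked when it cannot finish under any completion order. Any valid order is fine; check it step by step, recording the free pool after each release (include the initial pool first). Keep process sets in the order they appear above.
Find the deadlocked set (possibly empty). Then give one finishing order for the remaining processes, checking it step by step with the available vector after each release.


No process is deadlocked.
Key observation: there is always a runnable process — P4 first — so the state unwinds completely.
A valid finishing order for the others: P4, P0, P2, P1, P5, P7, P3. Walking it through:
  pool = (0, 3)
  P4 needs (0, 1) <= (0, 3) -> finishes; pool += (3, 1) = (3, 4)
  P0 needs (2, 2) <= (3, 4) -> finishes; pool += (1, 2) = (4, 6)
  P2 needs (4, 1) <= (4, 6) -> finishes; pool += (3, 1) = (7, 7)
  P1 needs (7, 6) <= (7, 7) -> finishes; pool += (2, 1) = (9, 8)
  P5 needs (8, 7) <= (9, 8) -> finishes; pool += (1, 3) = (10, 11)
  P7 needs (5, 11) <= (10, 11) -> finishes; pool += (3, 2) = (13, 13)
  P3 needs (8, 9) <= (13, 13) -> finishes; pool += (1, 0) = (14, 13)


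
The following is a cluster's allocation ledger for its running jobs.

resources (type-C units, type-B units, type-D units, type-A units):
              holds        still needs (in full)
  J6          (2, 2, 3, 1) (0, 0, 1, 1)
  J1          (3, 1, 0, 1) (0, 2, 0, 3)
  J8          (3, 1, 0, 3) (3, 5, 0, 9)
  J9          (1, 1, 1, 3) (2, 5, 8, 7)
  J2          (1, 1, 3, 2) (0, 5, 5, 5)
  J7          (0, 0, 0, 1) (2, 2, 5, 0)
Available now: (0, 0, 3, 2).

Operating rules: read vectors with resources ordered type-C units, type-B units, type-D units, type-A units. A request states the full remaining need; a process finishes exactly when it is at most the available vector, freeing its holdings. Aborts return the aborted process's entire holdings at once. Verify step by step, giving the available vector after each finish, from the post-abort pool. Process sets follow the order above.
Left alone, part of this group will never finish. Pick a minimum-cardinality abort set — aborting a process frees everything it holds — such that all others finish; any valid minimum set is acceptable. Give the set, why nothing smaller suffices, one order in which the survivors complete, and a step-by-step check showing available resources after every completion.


Minimum abort set: J8 and J2.
Key observation: no ordering could ever have run J9 before the abort of J8 and J2; with (4, 2, 3, 5) back in the pool it fits at step 4.
Minimality, checking each single-abort alternative: J6 alone leaves J8 blocked (short on type-B units and type-A units); J1 alone leaves J8 blocked (short on type-B units and type-A units); J8 alone leaves J9 blocked (short on type-B units and type-D units); J9 alone leaves J8 blocked (short on type-B units and type-A units); J2 alone leaves J8 blocked (short on type-B units and type-A units); J7 alone leaves J8 blocked (short on type-B units and type-A units).
Survivors finish in the order: J6, J1, J7, J9. Step-by-step check (pool after the aborts first):
  pool = (4, 2, 6, 7)
  run J6 (needs (0, 0, 1, 1), free (4, 2, 6, 7)); after release of (2, 2, 3, 1) the pool is (6, 4, 9, 8)
  run J1 (needs (0, 2, 0, 3), free (6, 4, 9, 8)); after release of (3, 1, 0, 1) the pool is (9, 5, 9, 9)
  run J7 (needs (2, 2, 5, 0), free (9, 5, 9, 9)); after release of (0, 0, 0, 1) the pool is (9, 5, 9, 10)
  run J9 (needs (2, 5, 8, 7), free (9, 5, 9, 10)); after release of (1, 1, 1, 3) the pool is (10, 6, 10, 13)


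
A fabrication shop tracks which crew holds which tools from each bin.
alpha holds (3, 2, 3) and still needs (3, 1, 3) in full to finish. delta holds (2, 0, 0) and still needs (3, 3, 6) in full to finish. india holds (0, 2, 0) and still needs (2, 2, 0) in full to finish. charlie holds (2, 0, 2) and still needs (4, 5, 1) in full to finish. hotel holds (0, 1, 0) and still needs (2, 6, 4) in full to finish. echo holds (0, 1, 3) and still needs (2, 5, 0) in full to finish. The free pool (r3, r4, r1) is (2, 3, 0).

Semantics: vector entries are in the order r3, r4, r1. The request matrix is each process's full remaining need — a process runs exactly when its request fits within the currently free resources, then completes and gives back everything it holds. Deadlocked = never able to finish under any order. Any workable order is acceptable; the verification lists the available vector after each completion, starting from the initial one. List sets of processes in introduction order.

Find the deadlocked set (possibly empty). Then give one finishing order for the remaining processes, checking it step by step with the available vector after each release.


Deadlocked set: alpha, delta, charlie and hotel.
Key observation: after india, echo the pool peaks at (2, 6, 3), and each blocked process is short somewhere: alpha on r3; delta on r3, r1; charlie on r3; hotel on r1.
A valid finishing order for the others: india, echo. Step-by-step check:
  pool = (2, 3, 0)
  india: need (2, 2, 0) fits (2, 3, 0); releases (0, 2, 0), pool now (2, 5, 0)
  echo: need (2, 5, 0) fits (2, 5, 0); releases (0, 1, 3), pool now (2, 6, 3)
None of the blocked processes ever fits:
  alpha still needs (3, 1, 3) but only (2, 6, 3) is free — short on r3
  delta still needs (3, 3, 6) but only (2, 6, 3) is free — short on r3 and r1
  charlie still needs (4, 5, 1) but only (2, 6, 3) is free — short on r3
  hotel still needs (2, 6, 4) but only (2, 6, 3) is free — short on r1


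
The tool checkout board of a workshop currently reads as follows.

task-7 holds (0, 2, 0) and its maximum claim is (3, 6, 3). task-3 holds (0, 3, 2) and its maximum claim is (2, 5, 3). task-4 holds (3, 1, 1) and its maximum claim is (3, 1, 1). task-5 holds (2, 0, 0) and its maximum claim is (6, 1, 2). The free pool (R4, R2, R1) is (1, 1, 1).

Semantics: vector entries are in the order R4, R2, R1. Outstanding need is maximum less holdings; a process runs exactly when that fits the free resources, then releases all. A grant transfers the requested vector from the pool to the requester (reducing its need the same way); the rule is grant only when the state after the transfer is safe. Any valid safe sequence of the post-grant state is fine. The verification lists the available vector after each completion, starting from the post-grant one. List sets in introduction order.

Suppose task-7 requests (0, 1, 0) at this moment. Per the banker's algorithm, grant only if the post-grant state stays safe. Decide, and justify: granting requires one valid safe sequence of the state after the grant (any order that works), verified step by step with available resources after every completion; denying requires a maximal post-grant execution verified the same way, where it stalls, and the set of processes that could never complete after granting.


DENY: after the grant no complete ordering would exist.
Key observation: after task-4, task-5 complete, (6, 1, 2) is the best the pool ever gets, yet each leftover process wants more R2.
On the post-grant state, task-4, task-5 is a maximal run — nothing extends it. Walking it through:
  pool = (1, 0, 1)
  task-4: need (0, 0, 0) fits (1, 0, 1); releases (3, 1, 1), pool now (4, 1, 2)
  task-5: need (4, 1, 2) fits (4, 1, 2); releases (2, 0, 0), pool now (6, 1, 2)
  blocked: task-7 wants (3, 3, 3), pool (6, 1, 2) — not enough R2 and R1
  blocked: task-3 wants (2, 2, 1), pool (6, 1, 2) — not enough R2
Had the request been granted, task-7 and task-3 could never finish.


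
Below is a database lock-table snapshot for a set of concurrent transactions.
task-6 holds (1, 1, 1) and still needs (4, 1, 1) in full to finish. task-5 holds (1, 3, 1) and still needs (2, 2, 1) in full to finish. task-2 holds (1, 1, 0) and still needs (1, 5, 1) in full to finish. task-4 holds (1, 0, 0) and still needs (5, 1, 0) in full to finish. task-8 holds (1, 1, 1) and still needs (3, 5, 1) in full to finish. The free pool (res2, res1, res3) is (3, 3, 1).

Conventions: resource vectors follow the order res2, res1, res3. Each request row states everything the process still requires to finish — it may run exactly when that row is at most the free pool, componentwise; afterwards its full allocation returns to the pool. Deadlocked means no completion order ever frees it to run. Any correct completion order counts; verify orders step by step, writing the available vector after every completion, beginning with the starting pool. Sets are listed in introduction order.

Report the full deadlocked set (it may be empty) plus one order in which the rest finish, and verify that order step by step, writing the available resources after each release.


The deadlocked set is empty.
Key observation: task-5 leads a chain of completions in which each release enables another process.
One completion order for the rest: task-5, task-2, task-6, task-8, task-4. Verifying each step:
  pool = (3, 3, 1)
  task-5: need (2, 2, 1) fits (3, 3, 1); releases (1, 3, 1), pool now (4, 6, 2)
  task-2: need (1, 5, 1) fits (4, 6, 2); releases (1, 1, 0), pool now (5, 7, 2)
  task-6: need (4, 1, 1) fits (5, 7, 2); releases (1, 1, 1), pool now (6, 8, 3)
  task-8: need (3, 5, 1) fits (6, 8, 3); releases (1, 1, 1), pool now (7, 9, 4)
  task-4: need (5, 1, 0) fits (7, 9, 4); releases (1, 0, 0), pool now (8, 9, 4)


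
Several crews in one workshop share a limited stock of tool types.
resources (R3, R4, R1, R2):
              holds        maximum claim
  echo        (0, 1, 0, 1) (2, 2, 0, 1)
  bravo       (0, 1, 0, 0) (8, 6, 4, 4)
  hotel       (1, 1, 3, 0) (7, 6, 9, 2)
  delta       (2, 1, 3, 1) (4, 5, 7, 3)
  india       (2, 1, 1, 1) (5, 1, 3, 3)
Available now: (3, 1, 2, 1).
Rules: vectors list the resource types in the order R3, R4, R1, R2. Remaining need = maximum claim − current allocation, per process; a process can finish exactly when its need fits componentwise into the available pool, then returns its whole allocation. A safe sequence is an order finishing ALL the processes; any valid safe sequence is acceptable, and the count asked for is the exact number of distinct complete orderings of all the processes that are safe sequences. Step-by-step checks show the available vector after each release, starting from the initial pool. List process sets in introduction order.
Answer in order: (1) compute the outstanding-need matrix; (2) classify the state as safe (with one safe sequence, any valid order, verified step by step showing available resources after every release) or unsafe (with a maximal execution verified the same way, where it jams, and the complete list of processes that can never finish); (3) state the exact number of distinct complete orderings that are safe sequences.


(1) Outstanding need per process (order R3, R4, R1, R2):
  echo: (2, 1, 0, 0)
  bravo: (8, 5, 4, 4)
  hotel: (6, 5, 6, 2)
  delta: (2, 4, 4, 2)
  india: (3, 0, 2, 2)
(2) UNSAFE — no complete ordering exists.
Key observation: R4 is the bottleneck — with echo, india done the pool holds (5, 3, 3, 3), short of every remaining need.
The run echo, india cannot be extended any further. Verifying each step:
  pool = (3, 1, 2, 1)
  run echo (needs (2, 1, 0, 0), free (3, 1, 2, 1)); after release of (0, 1, 0, 1) the pool is (3, 2, 2, 2)
  run india (needs (3, 0, 2, 2), free (3, 2, 2, 2)); after release of (2, 1, 1, 1) the pool is (5, 3, 3, 3)
  bravo still needs (8, 5, 4, 4) but only (5, 3, 3, 3) is free — short on R3, R4, R1 and R2
  hotel still needs (6, 5, 6, 2) but only (5, 3, 3, 3) is free — short on R3, R4 and R1
  delta still needs (2, 4, 4, 2) but only (5, 3, 3, 3) is free — short on R4 and R1
Never able to finish: bravo, hotel and delta.
(3) Exactly 0 of the possible complete orderings are safe sequences.


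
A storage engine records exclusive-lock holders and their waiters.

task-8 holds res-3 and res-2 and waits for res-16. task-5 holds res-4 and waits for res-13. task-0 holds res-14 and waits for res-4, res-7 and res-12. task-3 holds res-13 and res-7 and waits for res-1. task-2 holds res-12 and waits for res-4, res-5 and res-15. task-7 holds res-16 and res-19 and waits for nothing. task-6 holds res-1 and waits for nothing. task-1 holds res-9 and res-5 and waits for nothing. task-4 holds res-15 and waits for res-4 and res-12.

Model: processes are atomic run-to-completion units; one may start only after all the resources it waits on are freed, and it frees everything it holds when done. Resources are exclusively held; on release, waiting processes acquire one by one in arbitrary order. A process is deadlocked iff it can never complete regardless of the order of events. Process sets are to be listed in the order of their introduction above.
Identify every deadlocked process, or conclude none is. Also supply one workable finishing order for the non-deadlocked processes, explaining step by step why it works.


Deadlocked set: task-0, task-2 and task-4.
Key observation: the waits loop around task-2 -> task-4 -> task-2 with no way out; task-0 waits into the deadlock from upstream.
The rest can finish in the order task-6, task-1, task-7, task-3, task-5, task-8.
Step-by-step check:
  task-6 waits on nothing -> runs at once and releases res-1
  task-1 waits on nothing -> runs at once and releases res-9 and res-5
  task-7 waits on nothing -> runs at once and releases res-16 and res-19
  run task-3 (all its waits — res-1 — are resolved); releases res-13 and res-7
  run task-5 (all its waits — res-13 — are resolved); releases res-4
  run task-8 (all its waits — res-16 — are resolved); releases res-3 and res-2


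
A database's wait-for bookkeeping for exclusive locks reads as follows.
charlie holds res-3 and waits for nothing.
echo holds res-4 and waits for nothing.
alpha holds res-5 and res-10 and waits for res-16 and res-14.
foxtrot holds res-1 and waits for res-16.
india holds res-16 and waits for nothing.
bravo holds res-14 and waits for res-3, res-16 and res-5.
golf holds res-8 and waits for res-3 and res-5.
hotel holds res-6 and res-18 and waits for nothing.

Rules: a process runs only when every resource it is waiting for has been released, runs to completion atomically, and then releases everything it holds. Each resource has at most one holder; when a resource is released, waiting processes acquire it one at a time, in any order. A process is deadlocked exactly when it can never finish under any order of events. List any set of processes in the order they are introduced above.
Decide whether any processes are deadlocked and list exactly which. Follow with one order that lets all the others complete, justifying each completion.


Deadlocked set: alpha, bravo and golf.
Key observation: the loop alpha -> bravo -> alpha blocks itself forever; golf waits into the deadlock from upstream.
One completion order for the rest: charlie, india, echo, foxtrot, hotel.
Check, step by step:
  charlie waits on nothing -> runs at once and releases res-3
  india waits on nothing -> runs at once and releases res-16
  echo waits on nothing -> runs at once and releases res-4
  foxtrot: everything it awaited (res-16) is free; runs, freeing res-1
  hotel waits on nothing -> runs at once and releases res-6 and res-18


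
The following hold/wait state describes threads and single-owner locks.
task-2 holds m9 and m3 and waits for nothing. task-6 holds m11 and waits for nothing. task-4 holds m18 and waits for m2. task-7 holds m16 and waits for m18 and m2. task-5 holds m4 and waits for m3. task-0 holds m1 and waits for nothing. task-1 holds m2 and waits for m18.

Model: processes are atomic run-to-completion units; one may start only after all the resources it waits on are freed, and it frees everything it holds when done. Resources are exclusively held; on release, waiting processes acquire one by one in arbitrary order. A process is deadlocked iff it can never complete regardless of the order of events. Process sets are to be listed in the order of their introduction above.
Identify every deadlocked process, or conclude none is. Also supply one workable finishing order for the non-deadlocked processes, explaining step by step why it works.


Deadlocked set: task-4, task-7 and task-1.
Key observation: the loop task-4 -> task-1 -> task-4 blocks itself forever; task-7 waits into the deadlock from upstream.
The rest can finish in the order task-0, task-2, task-5, task-6.
Check, step by step:
  task-0 waits on nothing -> runs at once and releases m1
  task-2 waits on nothing -> runs at once and releases m9 and m3
  task-5: everything it awaited (m3) is free; runs, freeing m4
  task-6 waits on nothing -> runs at once and releases m11


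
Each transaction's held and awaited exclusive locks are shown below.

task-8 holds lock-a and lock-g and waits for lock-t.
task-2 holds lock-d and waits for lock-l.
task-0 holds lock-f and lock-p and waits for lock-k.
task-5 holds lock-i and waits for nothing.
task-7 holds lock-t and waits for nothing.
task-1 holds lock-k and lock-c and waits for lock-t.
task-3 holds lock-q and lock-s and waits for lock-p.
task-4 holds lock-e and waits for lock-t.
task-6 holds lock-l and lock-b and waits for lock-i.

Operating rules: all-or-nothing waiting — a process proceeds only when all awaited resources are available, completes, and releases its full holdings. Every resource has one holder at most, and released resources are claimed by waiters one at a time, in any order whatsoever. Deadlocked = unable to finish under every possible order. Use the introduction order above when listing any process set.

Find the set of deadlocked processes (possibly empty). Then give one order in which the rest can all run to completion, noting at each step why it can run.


The deadlocked set is empty.
Key observation: although several processes wait, no cycle exists — each chain bottoms out at a free runner.
A valid finishing order for the others: task-5, task-6, task-7, task-2, task-1, task-4, task-0, task-3, task-8.
Check, step by step:
  task-5 waits on nothing -> runs at once and releases lock-i
  task-6: everything it awaited (lock-i) is free; runs, freeing lock-l and lock-b
  task-7 waits on nothing -> runs at once and releases lock-t
  task-2: everything it awaited (lock-l) is free; runs, freeing lock-d
  task-1: everything it awaited (lock-t) is free; runs, freeing lock-k and lock-c
  task-4: everything it awaited (lock-t) is free; runs, freeing lock-e
  task-0: everything it awaited (lock-k) is free; runs, freeing lock-f and lock-p
  task-3: everything it awaited (lock-p) is free; runs, freeing lock-q and lock-s
  task-8: everything it awaited (lock-t) is free; runs, freeing lock-a and lock-g
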